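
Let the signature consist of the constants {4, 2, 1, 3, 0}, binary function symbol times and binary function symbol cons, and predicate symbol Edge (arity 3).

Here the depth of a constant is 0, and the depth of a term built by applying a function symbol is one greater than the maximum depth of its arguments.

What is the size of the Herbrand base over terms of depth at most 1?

166375

First count ground terms of depth ≤ 1.
If N_k denotes the number of depth-≤k ground terms, the 5 constants give N_0 = 5, and each function symbol of arity r contributes N_{k-1}^r new terms at level k: N_k = 5 + N_{k-1}^2 + N_{k-1}^2.
N_0 = 5
N_1 = 5 + 5^2 + 5^2 = 55
So |H| = 55.
Each predicate of arity r yields |H|^r ground atoms (one per choice of an r-tuple from H):
  Edge: 55^3 = 166375
Total ground atoms: 166375.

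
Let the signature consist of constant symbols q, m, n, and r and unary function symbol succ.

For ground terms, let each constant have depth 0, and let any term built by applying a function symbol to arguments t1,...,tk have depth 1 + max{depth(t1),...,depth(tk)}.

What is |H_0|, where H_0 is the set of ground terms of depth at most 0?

Let N_k = |{terms of depth ≤ k}|. Then N_0 = 4 and N_k = 4 + N_{k-1} for k ≥ 1 (one summand per function symbol, arity giving the exponent).
N_0 = 4
Explicitly: q, m, n, r.

4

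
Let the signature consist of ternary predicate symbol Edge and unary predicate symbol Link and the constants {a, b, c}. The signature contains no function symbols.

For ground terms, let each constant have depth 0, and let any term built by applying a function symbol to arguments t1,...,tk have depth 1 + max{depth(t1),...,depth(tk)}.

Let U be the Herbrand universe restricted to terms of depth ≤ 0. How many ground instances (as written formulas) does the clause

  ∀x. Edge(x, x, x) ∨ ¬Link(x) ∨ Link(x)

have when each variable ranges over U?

3

Ground terms of depth ≤ 0:
  With no function symbols every ground term is a constant, so there are exactly 3 ground terms at every depth bound.
  N_0 = 3
So there are 3 ground terms available for substitution.
The body mentions the single quantified variable x; since ground terms form a free algebra, no two substitutions collapse to the same formula.
Number of ground instances = 3.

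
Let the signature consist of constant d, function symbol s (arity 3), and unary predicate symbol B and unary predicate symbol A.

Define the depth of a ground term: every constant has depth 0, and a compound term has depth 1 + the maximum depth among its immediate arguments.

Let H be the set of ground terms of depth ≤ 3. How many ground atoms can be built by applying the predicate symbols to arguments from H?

First count ground terms of depth ≤ 3.
Let N_k = |{terms of depth ≤ k}|. Then N_0 = 1 and N_k = 1 + N_{k-1}^3 for k ≥ 1 (one summand per function symbol, arity giving the exponent).
N_0 = 1
N_1 = 1 + 1^3 = 2
N_2 = 1 + 2^3 = 9
N_3 = 1 + 9^3 = 730
So |H| = 730.
A ground atom is a predicate applied to a tuple of terms from H, so the count is the sum over predicates of |H|^arity:
  B: 730;  A: 730
Total ground atoms: 730 + 730 = 1460.

1460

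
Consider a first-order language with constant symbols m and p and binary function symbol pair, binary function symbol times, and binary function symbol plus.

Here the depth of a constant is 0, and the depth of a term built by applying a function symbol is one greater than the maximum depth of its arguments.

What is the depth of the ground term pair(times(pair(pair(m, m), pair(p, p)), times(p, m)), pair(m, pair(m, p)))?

4

depth(pair(m, m)) = 1 + max(0, 0) = 1
depth(pair(p, p)) = 1 + max(0, 0) = 1
depth(pair(pair(m, m), pair(p, p))) = 1 + max(1, 1) = 2
depth(times(p, m)) = 1 + max(0, 0) = 1
depth(times(pair(pair(m, m), pair(p, p)), times(p, m))) = 1 + max(2, 1) = 3
depth(pair(m, p)) = 1 + max(0, 0) = 1
depth(pair(m, pair(m, p))) = 1 + max(0, 1) = 2
depth(pair(times(pair(pair(m, m), pair(p, p)), times(p, m)), pair(m, pair(m, p)))) = 1 + max(3, 2) = 4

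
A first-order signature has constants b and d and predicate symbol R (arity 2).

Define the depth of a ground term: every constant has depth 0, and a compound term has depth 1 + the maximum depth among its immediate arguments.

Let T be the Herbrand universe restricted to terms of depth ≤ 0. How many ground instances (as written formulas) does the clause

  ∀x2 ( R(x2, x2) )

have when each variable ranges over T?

2

Ground terms of depth ≤ 0:
  With no function symbols every ground term is a constant, so there are exactly 2 ground terms at every depth bound.
  N_0 = 2
So there are 2 ground terms available for substitution.
The variable x2 ranges independently over the available ground terms, and distinct assignments produce distinct instances.
Number of ground instances = 2.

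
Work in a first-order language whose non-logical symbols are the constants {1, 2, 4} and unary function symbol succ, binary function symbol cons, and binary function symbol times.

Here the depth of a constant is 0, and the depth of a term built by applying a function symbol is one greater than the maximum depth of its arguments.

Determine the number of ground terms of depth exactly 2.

1155

Write N_k for the number of ground terms of depth ≤ k. A term of depth ≤ k is either a constant or a function symbol applied to arguments of depth ≤ k−1, so N_k = 3 + N_{k-1} + N_{k-1}^2 + N_{k-1}^2.
N_0 = 3
N_1 = 3 + 3 + 3^2 + 3^2 = 24
N_2 = 3 + 24 + 24^2 + 24^2 = 1179
Terms of depth exactly 2: N_2 − N_1 = 1179 − 24 = 1155.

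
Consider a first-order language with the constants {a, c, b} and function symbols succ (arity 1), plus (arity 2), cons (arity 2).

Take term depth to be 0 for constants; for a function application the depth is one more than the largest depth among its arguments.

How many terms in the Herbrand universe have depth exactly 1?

If N_k denotes the number of depth-≤k ground terms, the 3 constants give N_0 = 3, and each function symbol of arity r contributes N_{k-1}^r new terms at level k: N_k = 3 + N_{k-1} + N_{k-1}^2 + N_{k-1}^2.
N_0 = 3
N_1 = 3 + 3 + 3^2 + 3^2 = 24
Terms of depth exactly 1: N_1 − N_0 = 24 − 3 = 21.

21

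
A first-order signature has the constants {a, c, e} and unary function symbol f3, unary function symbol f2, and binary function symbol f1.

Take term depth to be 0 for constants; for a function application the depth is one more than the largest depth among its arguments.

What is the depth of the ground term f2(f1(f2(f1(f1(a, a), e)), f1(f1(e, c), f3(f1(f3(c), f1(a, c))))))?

depth(f1(a, a)) = 1 + max(0, 0) = 1
depth(f1(f1(a, a), e)) = 1 + max(1, 0) = 2
depth(f2(f1(f1(a, a), e))) = 1 + depth(f1(f1(a, a), e)) = 1 + 2 = 3
depth(f1(e, c)) = 1 + max(0, 0) = 1
depth(f3(c)) = 1 + depth(c) = 1 + 0 = 1
depth(f1(a, c)) = 1 + max(0, 0) = 1
depth(f1(f3(c), f1(a, c))) = 1 + max(1, 1) = 2
depth(f3(f1(f3(c), f1(a, c)))) = 1 + depth(f1(f3(c), f1(a, c))) = 1 + 2 = 3
depth(f1(f1(e, c), f3(f1(f3(c), f1(a, c))))) = 1 + max(1, 3) = 4
depth(f1(f2(f1(f1(a, a), e)), f1(f1(e, c), f3(f1(f3(c), f1(a, c)))))) = 1 + max(3, 4) = 5
depth(f2(f1(f2(f1(f1(a, a), e)), f1(f1(e, c), f3(f1(f3(c), f1(a, c))))))) = 1 + depth(f1(f2(f1(f1(a, a), e)), f1(f1(e, c), f3(f1(f3(c), f1(a, c)))))) = 1 + 5 = 6

6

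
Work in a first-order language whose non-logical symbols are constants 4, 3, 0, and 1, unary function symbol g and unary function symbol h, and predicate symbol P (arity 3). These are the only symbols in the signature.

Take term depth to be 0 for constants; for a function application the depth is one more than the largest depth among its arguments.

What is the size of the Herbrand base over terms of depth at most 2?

21952

First count ground terms of depth ≤ 2.
Count level by level. With function symbols g/1, h/1, the terms of depth ≤ k are the 4 constants together with each function applied to depth-≤(k−1) tuples, so N_k = 4 + N_{k-1} + N_{k-1}.
N_0 = 4
N_1 = 4 + 4 + 4 = 12
N_2 = 4 + 12 + 12 = 28
So |H| = 28.
Ground atoms are formed by filling each argument slot of a predicate with a term from H, so an r-ary predicate gives |H|^r atoms:
  P: 28^3 = 21952
Total ground atoms: 21952.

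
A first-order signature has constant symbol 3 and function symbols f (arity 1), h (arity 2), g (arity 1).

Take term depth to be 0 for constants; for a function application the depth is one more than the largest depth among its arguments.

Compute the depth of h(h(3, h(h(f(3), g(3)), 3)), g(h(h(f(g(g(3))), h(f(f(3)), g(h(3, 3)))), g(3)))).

7

depth(f(3)) = 1 + depth(3) = 1 + 0 = 1
depth(g(3)) = 1 + depth(3) = 1 + 0 = 1
depth(h(f(3), g(3))) = 1 + max(1, 1) = 2
depth(h(h(f(3), g(3)), 3)) = 1 + max(2, 0) = 3
depth(h(3, h(h(f(3), g(3)), 3))) = 1 + max(0, 3) = 4
depth(g(g(3))) = 1 + depth(g(3)) = 1 + 1 = 2
depth(f(g(g(3)))) = 1 + depth(g(g(3))) = 1 + 2 = 3
depth(f(f(3))) = 1 + depth(f(3)) = 1 + 1 = 2
depth(h(3, 3)) = 1 + max(0, 0) = 1
depth(g(h(3, 3))) = 1 + depth(h(3, 3)) = 1 + 1 = 2
depth(h(f(f(3)), g(h(3, 3)))) = 1 + max(2, 2) = 3
depth(h(f(g(g(3))), h(f(f(3)), g(h(3, 3))))) = 1 + max(3, 3) = 4
depth(h(h(f(g(g(3))), h(f(f(3)), g(h(3, 3)))), g(3))) = 1 + max(4, 1) = 5
depth(g(h(h(f(g(g(3))), h(f(f(3)), g(h(3, 3)))), g(3)))) = 1 + depth(h(h(f(g(g(3))), h(f(f(3)), g(h(3, 3)))), g(3))) = 1 + 5 = 6
depth(h(h(3, h(h(f(3), g(3)), 3)), g(h(h(f(g(g(3))), h(f(f(3)), g(h(3, 3)))), g(3))))) = 1 + max(4, 6) = 7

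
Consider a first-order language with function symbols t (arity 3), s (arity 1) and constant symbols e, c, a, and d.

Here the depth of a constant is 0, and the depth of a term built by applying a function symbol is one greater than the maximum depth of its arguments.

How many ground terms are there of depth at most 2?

If N_k denotes the number of depth-≤k ground terms, the 4 constants give N_0 = 4, and each function symbol of arity r contributes N_{k-1}^r new terms at level k: N_k = 4 + N_{k-1}^3 + N_{k-1}.
N_0 = 4
N_1 = 4 + 4^3 + 4 = 72
N_2 = 4 + 72^3 + 72 = 373324

373324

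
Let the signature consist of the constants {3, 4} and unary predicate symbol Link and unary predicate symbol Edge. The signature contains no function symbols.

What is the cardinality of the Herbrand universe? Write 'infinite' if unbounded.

There are no function symbols, so every ground term is one of the 2 constants.
The Herbrand universe is {3, 4}, which is finite with 2 elements.

2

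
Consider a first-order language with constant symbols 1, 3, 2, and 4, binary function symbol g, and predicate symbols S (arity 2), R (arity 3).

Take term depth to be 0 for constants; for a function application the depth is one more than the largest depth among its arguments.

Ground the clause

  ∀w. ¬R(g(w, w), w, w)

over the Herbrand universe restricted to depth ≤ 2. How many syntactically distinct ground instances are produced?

Ground terms of depth ≤ 2:
  If N_k denotes the number of depth-≤k ground terms, the 4 constants give N_0 = 4, and each function symbol of arity r contributes N_{k-1}^r new terms at level k: N_k = 4 + N_{k-1}^2.
  N_0 = 4
  N_1 = 4 + 4^2 = 20
  N_2 = 4 + 20^2 = 404
So there are 404 ground terms available for substitution.
There is 1 variable to instantiate (w),  occurring in at least one literal, so different choices give different ground instances.
Number of ground instances = 404.

404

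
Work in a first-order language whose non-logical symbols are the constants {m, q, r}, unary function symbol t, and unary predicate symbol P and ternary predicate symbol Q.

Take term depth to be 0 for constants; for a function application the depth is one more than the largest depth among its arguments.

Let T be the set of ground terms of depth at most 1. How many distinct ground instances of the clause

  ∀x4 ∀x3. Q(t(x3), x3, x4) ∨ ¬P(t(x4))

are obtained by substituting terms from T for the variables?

Ground terms of depth ≤ 1:
  Write N_k for the number of ground terms of depth ≤ k. A term of depth ≤ k is either a constant or a function symbol applied to arguments of depth ≤ k−1, so N_k = 3 + N_{k-1}.
  N_0 = 3
  N_1 = 3 + 3 = 6
So there are 6 ground terms available for substitution.
There are 2 variables to instantiate (x4, x3), each occurring in at least one literal, so different choices give different ground instances.
Number of ground instances = 6^2 = 36.

36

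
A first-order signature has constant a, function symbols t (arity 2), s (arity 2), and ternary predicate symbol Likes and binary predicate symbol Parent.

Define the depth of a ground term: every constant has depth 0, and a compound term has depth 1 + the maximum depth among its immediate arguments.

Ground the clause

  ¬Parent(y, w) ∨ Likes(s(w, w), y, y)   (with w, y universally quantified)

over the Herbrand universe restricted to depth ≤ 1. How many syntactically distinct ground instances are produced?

9

Ground terms of depth ≤ 1:
  Count level by level. With function symbols t/2, s/2, the terms of depth ≤ k are the 1 constant together with each function applied to depth-≤(k−1) tuples, so N_k = 1 + N_{k-1}^2 + N_{k-1}^2.
  N_0 = 1
  N_1 = 1 + 1^2 + 1^2 = 3
So there are 3 ground terms available for substitution.
The clause has 2 distinct variables (w, y), each appearing in the body. In the free term algebra distinct substitutions yield syntactically distinct ground instances.
Number of ground instances = 3^2 = 9.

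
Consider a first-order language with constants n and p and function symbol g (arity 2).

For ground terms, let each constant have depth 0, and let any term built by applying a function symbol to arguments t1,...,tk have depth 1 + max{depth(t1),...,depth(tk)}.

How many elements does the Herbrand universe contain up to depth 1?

Write N_k for the number of ground terms of depth ≤ k. A term of depth ≤ k is either a constant or a function symbol applied to arguments of depth ≤ k−1, so N_k = 2 + N_{k-1}^2.
N_0 = 2
N_1 = 2 + 2^2 = 6

6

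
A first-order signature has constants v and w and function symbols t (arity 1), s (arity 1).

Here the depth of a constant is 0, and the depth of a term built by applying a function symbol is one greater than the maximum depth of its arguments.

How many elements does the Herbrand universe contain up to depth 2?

14

Let N_k count ground terms of depth at most k. Each non-constant term of depth ≤ k is some function symbol applied to depth-≤(k−1) arguments, giving N_k = 2 + N_{k-1} + N_{k-1}.
N_0 = 2
N_1 = 2 + 2 + 2 = 6
N_2 = 2 + 6 + 6 = 14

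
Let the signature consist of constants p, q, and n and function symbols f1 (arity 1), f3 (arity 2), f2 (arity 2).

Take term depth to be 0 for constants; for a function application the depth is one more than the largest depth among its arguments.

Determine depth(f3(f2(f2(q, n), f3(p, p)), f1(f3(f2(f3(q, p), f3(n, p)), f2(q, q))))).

depth(f2(q, n)) = 1 + max(0, 0) = 1
depth(f3(p, p)) = 1 + max(0, 0) = 1
depth(f2(f2(q, n), f3(p, p))) = 1 + max(1, 1) = 2
depth(f3(q, p)) = 1 + max(0, 0) = 1
depth(f3(n, p)) = 1 + max(0, 0) = 1
depth(f2(f3(q, p), f3(n, p))) = 1 + max(1, 1) = 2
depth(f2(q, q)) = 1 + max(0, 0) = 1
depth(f3(f2(f3(q, p), f3(n, p)), f2(q, q))) = 1 + max(2, 1) = 3
depth(f1(f3(f2(f3(q, p), f3(n, p)), f2(q, q)))) = 1 + depth(f3(f2(f3(q, p), f3(n, p)), f2(q, q))) = 1 + 3 = 4
depth(f3(f2(f2(q, n), f3(p, p)), f1(f3(f2(f3(q, p), f3(n, p)), f2(q, q))))) = 1 + max(2, 4) = 5

5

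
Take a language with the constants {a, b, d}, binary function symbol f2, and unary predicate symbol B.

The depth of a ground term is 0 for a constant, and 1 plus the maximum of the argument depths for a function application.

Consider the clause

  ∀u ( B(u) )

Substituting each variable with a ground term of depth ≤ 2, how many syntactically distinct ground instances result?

147

Ground terms of depth ≤ 2:
  If N_k denotes the number of depth-≤k ground terms, the 3 constants give N_0 = 3, and each function symbol of arity r contributes N_{k-1}^r new terms at level k: N_k = 3 + N_{k-1}^2.
  N_0 = 3
  N_1 = 3 + 3^2 = 12
  N_2 = 3 + 12^2 = 147
So there are 147 ground terms available for substitution.
The body mentions the single quantified variable u; since ground terms form a free algebra, no two substitutions collapse to the same formula.
Number of ground instances = 147.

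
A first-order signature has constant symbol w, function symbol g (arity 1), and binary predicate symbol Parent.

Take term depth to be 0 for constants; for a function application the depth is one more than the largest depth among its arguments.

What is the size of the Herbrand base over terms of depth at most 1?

4

First count ground terms of depth ≤ 1.
Let N_k count ground terms of depth at most k. Each non-constant term of depth ≤ k is some function symbol applied to depth-≤(k−1) arguments, giving N_k = 1 + N_{k-1}.
N_0 = 1
N_1 = 1 + 1 = 2
Explicitly: w, g(w).
So |H| = 2.
For each predicate symbol, the number of ground atoms is |H| raised to its arity; summing:
  Parent: 2^2 = 4
Total ground atoms: 4.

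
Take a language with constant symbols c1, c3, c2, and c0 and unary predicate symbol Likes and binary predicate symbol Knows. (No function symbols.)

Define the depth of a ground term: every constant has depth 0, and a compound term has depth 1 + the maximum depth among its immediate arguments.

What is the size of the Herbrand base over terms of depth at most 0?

First count ground terms of depth ≤ 0.
With no function symbols every ground term is a constant, so there are exactly 4 ground terms at every depth bound.
N_0 = 4
Explicitly: c1, c3, c2, c0.
So |H| = 4.
Each predicate of arity r yields |H|^r ground atoms (one per choice of an r-tuple from H):
  Likes: 4;  Knows: 4^2 = 16
Total ground atoms: 4 + 16 = 20.

20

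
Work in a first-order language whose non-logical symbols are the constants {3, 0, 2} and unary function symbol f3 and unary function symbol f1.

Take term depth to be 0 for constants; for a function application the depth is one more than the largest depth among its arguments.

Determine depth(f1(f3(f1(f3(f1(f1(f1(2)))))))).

7

depth(f1(2)) = 1 + depth(2) = 1 + 0 = 1
depth(f1(f1(2))) = 1 + depth(f1(2)) = 1 + 1 = 2
depth(f1(f1(f1(2)))) = 1 + depth(f1(f1(2))) = 1 + 2 = 3
depth(f3(f1(f1(f1(2))))) = 1 + depth(f1(f1(f1(2)))) = 1 + 3 = 4
depth(f1(f3(f1(f1(f1(2)))))) = 1 + depth(f3(f1(f1(f1(2))))) = 1 + 4 = 5
depth(f3(f1(f3(f1(f1(f1(2))))))) = 1 + depth(f1(f3(f1(f1(f1(2)))))) = 1 + 5 = 6
depth(f1(f3(f1(f3(f1(f1(f1(2)))))))) = 1 + depth(f3(f1(f3(f1(f1(f1(2))))))) = 1 + 6 = 7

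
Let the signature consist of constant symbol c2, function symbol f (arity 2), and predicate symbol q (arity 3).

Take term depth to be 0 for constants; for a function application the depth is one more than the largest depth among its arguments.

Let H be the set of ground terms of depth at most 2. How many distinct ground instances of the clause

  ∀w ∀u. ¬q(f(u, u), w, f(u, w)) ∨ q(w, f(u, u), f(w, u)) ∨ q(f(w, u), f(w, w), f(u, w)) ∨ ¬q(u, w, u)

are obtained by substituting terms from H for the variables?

Ground terms of depth ≤ 2:
  If N_k denotes the number of depth-≤k ground terms, the 1 constant gives N_0 = 1, and each function symbol of arity r contributes N_{k-1}^r new terms at level k: N_k = 1 + N_{k-1}^2.
  N_0 = 1
  N_1 = 1 + 1^2 = 2
  N_2 = 1 + 2^2 = 5
So there are 5 ground terms available for substitution.
Each of w, u ranges independently over the available ground terms, and distinct assignments produce distinct instances.
Number of ground instances = 5^2 = 25.

25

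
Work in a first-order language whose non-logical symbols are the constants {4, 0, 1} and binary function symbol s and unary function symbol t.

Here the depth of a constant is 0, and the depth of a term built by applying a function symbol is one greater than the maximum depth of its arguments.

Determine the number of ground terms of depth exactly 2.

Write N_k for the number of ground terms of depth ≤ k. A term of depth ≤ k is either a constant or a function symbol applied to arguments of depth ≤ k−1, so N_k = 3 + N_{k-1}^2 + N_{k-1}.
N_0 = 3
N_1 = 3 + 3^2 + 3 = 15
N_2 = 3 + 15^2 + 15 = 243
Terms of depth exactly 2: N_2 − N_1 = 243 − 15 = 228.

228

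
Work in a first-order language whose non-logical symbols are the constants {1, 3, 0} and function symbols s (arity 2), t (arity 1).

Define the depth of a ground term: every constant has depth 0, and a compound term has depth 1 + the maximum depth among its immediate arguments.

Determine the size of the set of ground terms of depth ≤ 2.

243

Count level by level. With function symbols s/2, t/1, the terms of depth ≤ k are the 3 constants together with each function applied to depth-≤(k−1) tuples, so N_k = 3 + N_{k-1}^2 + N_{k-1}.
N_0 = 3
N_1 = 3 + 3^2 + 3 = 15
N_2 = 3 + 15^2 + 15 = 243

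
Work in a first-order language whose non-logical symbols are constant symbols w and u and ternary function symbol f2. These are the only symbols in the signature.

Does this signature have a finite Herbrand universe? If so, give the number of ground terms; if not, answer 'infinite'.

infinite

The signature has at least one function symbol (f2, arity 3) and at least one constant (w).
Iterating f2 gives infinitely many distinct ground terms: w, f2(w, w, w), f2(f2(w, w, w), f2(w, w, w), f2(w, w, w)), ...
So the Herbrand universe is infinite.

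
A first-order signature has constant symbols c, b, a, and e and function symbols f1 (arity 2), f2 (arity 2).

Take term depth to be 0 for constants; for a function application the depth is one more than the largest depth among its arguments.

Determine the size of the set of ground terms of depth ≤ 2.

2596

Write N_k for the number of ground terms of depth ≤ k. A term of depth ≤ k is either a constant or a function symbol applied to arguments of depth ≤ k−1, so N_k = 4 + N_{k-1}^2 + N_{k-1}^2.
N_0 = 4
N_1 = 4 + 4^2 + 4^2 = 36
N_2 = 4 + 36^2 + 36^2 = 2596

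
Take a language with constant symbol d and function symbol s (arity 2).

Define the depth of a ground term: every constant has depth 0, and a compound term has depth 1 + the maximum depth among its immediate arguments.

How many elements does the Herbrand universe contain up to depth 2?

Write N_k for the number of ground terms of depth ≤ k. A term of depth ≤ k is either a constant or a function symbol applied to arguments of depth ≤ k−1, so N_k = 1 + N_{k-1}^2.
N_0 = 1
N_1 = 1 + 1^2 = 2
N_2 = 1 + 2^2 = 5

5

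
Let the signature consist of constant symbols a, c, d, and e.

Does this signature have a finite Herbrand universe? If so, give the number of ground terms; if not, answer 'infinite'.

4

There are no function symbols, so every ground term is one of the 4 constants.
The Herbrand universe is {a, c, d, e}, which is finite with 4 elements.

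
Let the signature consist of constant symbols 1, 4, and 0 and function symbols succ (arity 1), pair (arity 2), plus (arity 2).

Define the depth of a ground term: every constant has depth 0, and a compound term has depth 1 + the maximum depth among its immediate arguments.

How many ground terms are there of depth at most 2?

Let N_k = |{terms of depth ≤ k}|. Then N_0 = 3 and N_k = 3 + N_{k-1} + N_{k-1}^2 + N_{k-1}^2 for k ≥ 1 (one summand per function symbol, arity giving the exponent).
N_0 = 3
N_1 = 3 + 3 + 3^2 + 3^2 = 24
N_2 = 3 + 24 + 24^2 + 24^2 = 1179

1179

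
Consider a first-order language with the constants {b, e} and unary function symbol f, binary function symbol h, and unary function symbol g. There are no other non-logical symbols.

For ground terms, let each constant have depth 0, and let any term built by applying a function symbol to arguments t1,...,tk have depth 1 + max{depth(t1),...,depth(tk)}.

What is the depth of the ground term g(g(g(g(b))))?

4

depth(g(b)) = 1 + depth(b) = 1 + 0 = 1
depth(g(g(b))) = 1 + depth(g(b)) = 1 + 1 = 2
depth(g(g(g(b)))) = 1 + depth(g(g(b))) = 1 + 2 = 3
depth(g(g(g(g(b))))) = 1 + depth(g(g(g(b)))) = 1 + 3 = 4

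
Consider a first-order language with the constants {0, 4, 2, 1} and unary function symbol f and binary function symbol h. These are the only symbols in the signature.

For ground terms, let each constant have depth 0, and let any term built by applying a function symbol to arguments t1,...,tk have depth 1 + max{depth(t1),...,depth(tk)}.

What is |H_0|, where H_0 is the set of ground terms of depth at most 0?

Write N_k for the number of ground terms of depth ≤ k. A term of depth ≤ k is either a constant or a function symbol applied to arguments of depth ≤ k−1, so N_k = 4 + N_{k-1} + N_{k-1}^2.
N_0 = 4

4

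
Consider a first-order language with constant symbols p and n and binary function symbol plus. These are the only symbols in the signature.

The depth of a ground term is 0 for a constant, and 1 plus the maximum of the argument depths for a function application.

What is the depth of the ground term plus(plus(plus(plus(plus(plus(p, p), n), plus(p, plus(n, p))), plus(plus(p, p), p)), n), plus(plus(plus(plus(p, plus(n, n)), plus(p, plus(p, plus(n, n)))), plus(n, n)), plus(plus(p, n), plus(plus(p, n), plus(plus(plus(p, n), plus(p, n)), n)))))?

7

depth(plus(p, p)) = 1 + max(0, 0) = 1
depth(plus(plus(p, p), n)) = 1 + max(1, 0) = 2
depth(plus(n, p)) = 1 + max(0, 0) = 1
depth(plus(p, plus(n, p))) = 1 + max(0, 1) = 2
depth(plus(plus(plus(p, p), n), plus(p, plus(n, p)))) = 1 + max(2, 2) = 3
depth(plus(plus(p, p), p)) = 1 + max(1, 0) = 2
depth(plus(plus(plus(plus(p, p), n), plus(p, plus(n, p))), plus(plus(p, p), p))) = 1 + max(3, 2) = 4
depth(plus(plus(plus(plus(plus(p, p), n), plus(p, plus(n, p))), plus(plus(p, p), p)), n)) = 1 + max(4, 0) = 5
depth(plus(n, n)) = 1 + max(0, 0) = 1
depth(plus(p, plus(n, n))) = 1 + max(0, 1) = 2
depth(plus(p, plus(p, plus(n, n)))) = 1 + max(0, 2) = 3
depth(plus(plus(p, plus(n, n)), plus(p, plus(p, plus(n, n))))) = 1 + max(2, 3) = 4
depth(plus(plus(plus(p, plus(n, n)), plus(p, plus(p, plus(n, n)))), plus(n, n))) = 1 + max(4, 1) = 5
depth(plus(p, n)) = 1 + max(0, 0) = 1
depth(plus(plus(p, n), plus(p, n))) = 1 + max(1, 1) = 2
depth(plus(plus(plus(p, n), plus(p, n)), n)) = 1 + max(2, 0) = 3
depth(plus(plus(p, n), plus(plus(plus(p, n), plus(p, n)), n))) = 1 + max(1, 3) = 4
depth(plus(plus(p, n), plus(plus(p, n), plus(plus(plus(p, n), plus(p, n)), n)))) = 1 + max(1, 4) = 5
depth(plus(plus(plus(plus(p, plus(n, n)), plus(p, plus(p, plus(n, n)))), plus(n, n)), plus(plus(p, n), plus(plus(p, n), plus(plus(plus(p, n), plus(p, n)), n))))) = 1 + max(5, 5) = 6
depth(plus(plus(plus(plus(plus(plus(p, p), n), plus(p, plus(n, p))), plus(plus(p, p), p)), n), plus(plus(plus(plus(p, plus(n, n)), plus(p, plus(p, plus(n, n)))), plus(n, n)), plus(plus(p, n), plus(plus(p, n), plus(plus(plus(p, n), plus(p, n)), n)))))) = 1 + max(5, 6) = 7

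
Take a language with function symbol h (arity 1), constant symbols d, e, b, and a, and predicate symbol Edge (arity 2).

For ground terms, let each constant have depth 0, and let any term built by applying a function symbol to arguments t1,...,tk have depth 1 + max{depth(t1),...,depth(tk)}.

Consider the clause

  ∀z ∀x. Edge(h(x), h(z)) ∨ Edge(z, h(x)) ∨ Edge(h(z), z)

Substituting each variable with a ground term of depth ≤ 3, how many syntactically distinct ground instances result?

Ground terms of depth ≤ 3:
  Write N_k for the number of ground terms of depth ≤ k. A term of depth ≤ k is either a constant or a function symbol applied to arguments of depth ≤ k−1, so N_k = 4 + N_{k-1}.
  N_0 = 4
  N_1 = 4 + 4 = 8
  N_2 = 4 + 8 = 12
  N_3 = 4 + 12 = 16
So there are 16 ground terms available for substitution.
There are 2 variables to instantiate (z, x), each occurring in at least one literal, so different choices give different ground instances.
Number of ground instances = 16^2 = 256.

256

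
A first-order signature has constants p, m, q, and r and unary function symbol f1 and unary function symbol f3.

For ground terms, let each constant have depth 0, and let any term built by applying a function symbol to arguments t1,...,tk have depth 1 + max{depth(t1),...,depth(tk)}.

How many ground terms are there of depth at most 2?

Write N_k for the number of ground terms of depth ≤ k. A term of depth ≤ k is either a constant or a function symbol applied to arguments of depth ≤ k−1, so N_k = 4 + N_{k-1} + N_{k-1}.
N_0 = 4
N_1 = 4 + 4 + 4 = 12
N_2 = 4 + 12 + 12 = 28

28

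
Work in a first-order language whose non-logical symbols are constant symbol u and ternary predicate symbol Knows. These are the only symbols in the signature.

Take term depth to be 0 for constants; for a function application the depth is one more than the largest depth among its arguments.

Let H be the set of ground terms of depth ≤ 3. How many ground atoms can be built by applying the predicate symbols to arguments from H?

First count ground terms of depth ≤ 3.
With no function symbols every ground term is a constant, so there is exactly 1 ground term at every depth bound.
N_0 = 1
N_1 = 1
N_2 = 1
N_3 = 1
So |H| = 1.
For each predicate symbol, the number of ground atoms is |H| raised to its arity; summing:
  Knows: 1^3 = 1
Total ground atoms: 1.

1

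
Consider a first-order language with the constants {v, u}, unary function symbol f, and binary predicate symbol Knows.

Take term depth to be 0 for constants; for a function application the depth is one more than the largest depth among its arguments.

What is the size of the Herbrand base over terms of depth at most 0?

First count ground terms of depth ≤ 0.
Let N_k = |{terms of depth ≤ k}|. Then N_0 = 2 and N_k = 2 + N_{k-1} for k ≥ 1 (one summand per function symbol, arity giving the exponent).
N_0 = 2
Explicitly: v, u.
So |H| = 2.
A ground atom is a predicate applied to a tuple of terms from H, so the count is the sum over predicates of |H|^arity:
  Knows: 2^2 = 4
Total ground atoms: 4.

4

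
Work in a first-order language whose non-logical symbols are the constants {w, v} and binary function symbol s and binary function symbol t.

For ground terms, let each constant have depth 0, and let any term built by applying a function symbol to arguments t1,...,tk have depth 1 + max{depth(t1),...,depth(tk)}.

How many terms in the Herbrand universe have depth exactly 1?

Let N_k = |{terms of depth ≤ k}|. Then N_0 = 2 and N_k = 2 + N_{k-1}^2 + N_{k-1}^2 for k ≥ 1 (one summand per function symbol, arity giving the exponent).
N_0 = 2
N_1 = 2 + 2^2 + 2^2 = 10
Terms of depth exactly 1: N_1 − N_0 = 10 − 2 = 8.

8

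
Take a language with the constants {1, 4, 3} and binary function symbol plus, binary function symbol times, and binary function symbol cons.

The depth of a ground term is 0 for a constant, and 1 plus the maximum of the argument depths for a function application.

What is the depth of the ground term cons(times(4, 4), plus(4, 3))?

depth(times(4, 4)) = 1 + max(0, 0) = 1
depth(plus(4, 3)) = 1 + max(0, 0) = 1
depth(cons(times(4, 4), plus(4, 3))) = 1 + max(1, 1) = 2

2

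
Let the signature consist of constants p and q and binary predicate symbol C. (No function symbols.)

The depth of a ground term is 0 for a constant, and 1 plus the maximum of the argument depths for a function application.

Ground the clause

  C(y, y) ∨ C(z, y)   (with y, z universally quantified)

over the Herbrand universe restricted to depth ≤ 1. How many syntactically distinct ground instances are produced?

4

Ground terms of depth ≤ 1:
  With no function symbols every ground term is a constant, so there are exactly 2 ground terms at every depth bound.
  N_0 = 2
  N_1 = 2
  Explicitly: p, q.
So there are 2 ground terms available for substitution.
The clause has 2 distinct variables (y, z), each appearing in the body. In the free term algebra distinct substitutions yield syntactically distinct ground instances.
Number of ground instances = 2^2 = 4.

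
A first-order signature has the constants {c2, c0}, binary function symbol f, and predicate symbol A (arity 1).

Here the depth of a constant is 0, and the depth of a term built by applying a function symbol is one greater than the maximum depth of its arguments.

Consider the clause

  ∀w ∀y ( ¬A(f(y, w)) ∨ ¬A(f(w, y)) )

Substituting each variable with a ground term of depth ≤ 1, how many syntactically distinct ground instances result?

36

Ground terms of depth ≤ 1:
  Count level by level. With function symbols f/2, the terms of depth ≤ k are the 2 constants together with each function applied to depth-≤(k−1) tuples, so N_k = 2 + N_{k-1}^2.
  N_0 = 2
  N_1 = 2 + 2^2 = 6
  Explicitly: c2, c0, f(c2, c2), f(c2, c0), f(c0, c2), f(c0, c0).
So there are 6 ground terms available for substitution.
The body mentions every one of the 2 quantified variables; since ground terms form a free algebra, no two substitutions collapse to the same formula.
Number of ground instances = 6^2 = 36.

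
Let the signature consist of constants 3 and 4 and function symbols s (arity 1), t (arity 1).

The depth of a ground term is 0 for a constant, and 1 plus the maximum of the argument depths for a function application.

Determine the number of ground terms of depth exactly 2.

If N_k denotes the number of depth-≤k ground terms, the 2 constants give N_0 = 2, and each function symbol of arity r contributes N_{k-1}^r new terms at level k: N_k = 2 + N_{k-1} + N_{k-1}.
N_0 = 2
N_1 = 2 + 2 + 2 = 6
N_2 = 2 + 6 + 6 = 14
Terms of depth exactly 2: N_2 − N_1 = 14 − 6 = 8.

8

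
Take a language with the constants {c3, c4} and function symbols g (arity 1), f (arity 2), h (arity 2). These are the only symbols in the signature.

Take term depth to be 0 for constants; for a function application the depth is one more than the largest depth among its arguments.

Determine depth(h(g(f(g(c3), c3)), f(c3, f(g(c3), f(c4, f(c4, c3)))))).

5

depth(g(c3)) = 1 + depth(c3) = 1 + 0 = 1
depth(f(g(c3), c3)) = 1 + max(1, 0) = 2
depth(g(f(g(c3), c3))) = 1 + depth(f(g(c3), c3)) = 1 + 2 = 3
depth(f(c4, c3)) = 1 + max(0, 0) = 1
depth(f(c4, f(c4, c3))) = 1 + max(0, 1) = 2
depth(f(g(c3), f(c4, f(c4, c3)))) = 1 + max(1, 2) = 3
depth(f(c3, f(g(c3), f(c4, f(c4, c3))))) = 1 + max(0, 3) = 4
depth(h(g(f(g(c3), c3)), f(c3, f(g(c3), f(c4, f(c4, c3)))))) = 1 + max(3, 4) = 5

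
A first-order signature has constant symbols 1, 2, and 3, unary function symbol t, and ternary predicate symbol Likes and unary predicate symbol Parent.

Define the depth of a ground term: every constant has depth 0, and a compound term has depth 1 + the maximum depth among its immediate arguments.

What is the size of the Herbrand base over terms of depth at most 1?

First count ground terms of depth ≤ 1.
Count level by level. With function symbols t/1, the terms of depth ≤ k are the 3 constants together with each function applied to depth-≤(k−1) tuples, so N_k = 3 + N_{k-1}.
N_0 = 3
N_1 = 3 + 3 = 6
Explicitly: 1, 2, 3, t(1), t(2), t(3).
So |H| = 6.
For each predicate symbol, the number of ground atoms is |H| raised to its arity; summing:
  Likes: 6^3 = 216;  Parent: 6
Total ground atoms: 216 + 6 = 222.

222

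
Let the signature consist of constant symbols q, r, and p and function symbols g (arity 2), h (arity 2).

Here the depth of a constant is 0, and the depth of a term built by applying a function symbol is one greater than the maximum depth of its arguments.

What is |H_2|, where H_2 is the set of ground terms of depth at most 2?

885

Count level by level. With function symbols g/2, h/2, the terms of depth ≤ k are the 3 constants together with each function applied to depth-≤(k−1) tuples, so N_k = 3 + N_{k-1}^2 + N_{k-1}^2.
N_0 = 3
N_1 = 3 + 3^2 + 3^2 = 21
N_2 = 3 + 21^2 + 21^2 = 885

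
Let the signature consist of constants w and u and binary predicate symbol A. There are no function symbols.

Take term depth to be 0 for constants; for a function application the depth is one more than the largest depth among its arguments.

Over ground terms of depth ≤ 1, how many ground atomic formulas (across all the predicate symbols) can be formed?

First count ground terms of depth ≤ 1.
With no function symbols every ground term is a constant, so there are exactly 2 ground terms at every depth bound.
N_0 = 2
N_1 = 2
So |H| = 2.
A ground atom is a predicate applied to a tuple of terms from H, so the count is the sum over predicates of |H|^arity:
  A: 2^2 = 4
Total ground atoms: 4.

4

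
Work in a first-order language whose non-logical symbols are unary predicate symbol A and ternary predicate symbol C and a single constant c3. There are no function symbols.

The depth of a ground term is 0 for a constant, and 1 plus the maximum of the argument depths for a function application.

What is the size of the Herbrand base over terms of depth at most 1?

2

First count ground terms of depth ≤ 1.
With no function symbols every ground term is a constant, so there is exactly 1 ground term at every depth bound.
N_0 = 1
N_1 = 1
Explicitly: c3.
So |H| = 1.
Each predicate of arity r yields |H|^r ground atoms (one per choice of an r-tuple from H):
  A: 1;  C: 1^3 = 1
Total ground atoms: 1 + 1 = 2.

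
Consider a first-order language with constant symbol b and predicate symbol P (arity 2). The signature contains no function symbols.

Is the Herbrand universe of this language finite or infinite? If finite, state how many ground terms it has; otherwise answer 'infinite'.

There are no function symbols, so the only ground term is the single constant.
The Herbrand universe is {b}, finite with 1 element.

1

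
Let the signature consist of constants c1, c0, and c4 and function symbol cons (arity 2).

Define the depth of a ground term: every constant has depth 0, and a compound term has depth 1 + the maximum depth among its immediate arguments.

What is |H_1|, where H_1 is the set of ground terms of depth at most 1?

12

Count level by level. With function symbols cons/2, the terms of depth ≤ k are the 3 constants together with each function applied to depth-≤(k−1) tuples, so N_k = 3 + N_{k-1}^2.
N_0 = 3
N_1 = 3 + 3^2 = 12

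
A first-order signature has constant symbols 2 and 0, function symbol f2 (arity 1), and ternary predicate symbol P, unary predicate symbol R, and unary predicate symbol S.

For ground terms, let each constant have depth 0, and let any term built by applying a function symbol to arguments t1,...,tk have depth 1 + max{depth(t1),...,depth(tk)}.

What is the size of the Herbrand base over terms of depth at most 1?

72

First count ground terms of depth ≤ 1.
Count level by level. With function symbols f2/1, the terms of depth ≤ k are the 2 constants together with each function applied to depth-≤(k−1) tuples, so N_k = 2 + N_{k-1}.
N_0 = 2
N_1 = 2 + 2 = 4
Explicitly: 2, 0, f2(2), f2(0).
So |H| = 4.
Ground atoms are formed by filling each argument slot of a predicate with a term from H, so an r-ary predicate gives |H|^r atoms:
  P: 4^3 = 64;  R: 4;  S: 4
Total ground atoms: 64 + 4 + 4 = 72.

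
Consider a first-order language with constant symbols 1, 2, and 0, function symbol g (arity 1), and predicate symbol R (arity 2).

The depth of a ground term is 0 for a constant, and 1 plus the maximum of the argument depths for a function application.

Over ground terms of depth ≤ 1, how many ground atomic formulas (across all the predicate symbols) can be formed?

36

First count ground terms of depth ≤ 1.
If N_k denotes the number of depth-≤k ground terms, the 3 constants give N_0 = 3, and each function symbol of arity r contributes N_{k-1}^r new terms at level k: N_k = 3 + N_{k-1}.
N_0 = 3
N_1 = 3 + 3 = 6
So |H| = 6.
For each predicate symbol, the number of ground atoms is |H| raised to its arity; summing:
  R: 6^2 = 36
Total ground atoms: 36.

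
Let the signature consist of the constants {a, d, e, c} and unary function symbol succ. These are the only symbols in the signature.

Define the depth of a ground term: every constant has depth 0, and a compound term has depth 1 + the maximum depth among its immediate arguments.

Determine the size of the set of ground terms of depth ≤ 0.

4

Let N_k = |{terms of depth ≤ k}|. Then N_0 = 4 and N_k = 4 + N_{k-1} for k ≥ 1 (one summand per function symbol, arity giving the exponent).
N_0 = 4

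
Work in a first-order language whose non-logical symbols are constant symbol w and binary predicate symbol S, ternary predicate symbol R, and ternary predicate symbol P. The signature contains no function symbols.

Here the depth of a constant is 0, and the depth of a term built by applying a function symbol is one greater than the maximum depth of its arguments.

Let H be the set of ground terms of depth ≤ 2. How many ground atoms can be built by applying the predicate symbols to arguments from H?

3

First count ground terms of depth ≤ 2.
With no function symbols every ground term is a constant, so there is exactly 1 ground term at every depth bound.
N_0 = 1
N_1 = 1
N_2 = 1
Explicitly: w.
So |H| = 1.
A ground atom is a predicate applied to a tuple of terms from H, so the count is the sum over predicates of |H|^arity:
  S: 1^2 = 1;  R: 1^3 = 1;  P: 1^3 = 1
Total ground atoms: 1 + 1 + 1 = 3.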